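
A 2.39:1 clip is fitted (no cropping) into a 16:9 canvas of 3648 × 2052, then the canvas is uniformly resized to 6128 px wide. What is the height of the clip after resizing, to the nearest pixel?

2564 px

In the 3648×2052 frame the clip fills the width: height = 3648 / 2.390 ≈ 1526.36 px.
The frame scales by 6128/3648 = 1.6798; 1526.36 × 1.6798 ≈ 2564.02 px.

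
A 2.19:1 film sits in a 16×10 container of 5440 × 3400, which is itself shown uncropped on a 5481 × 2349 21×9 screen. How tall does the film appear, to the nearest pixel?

2.19:1 in 5440×3400: fills the width, so the film is 5440.00 × 2484.02.
16×10 in 5481×2349: fills the height, so the intermediate becomes 3758.40 × 2349.00 — a scale of ×0.6909.
So the film's height is 2484.02 × 0.6909 ≈ 1716.16.

1716 px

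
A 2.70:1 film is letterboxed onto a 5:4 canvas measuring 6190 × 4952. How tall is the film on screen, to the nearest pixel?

2.70:1 (2.700) > 5:4 (1.250), so the film fills the width.
That makes the image 2292.59 px tall (6190 / 2.700).

2293 px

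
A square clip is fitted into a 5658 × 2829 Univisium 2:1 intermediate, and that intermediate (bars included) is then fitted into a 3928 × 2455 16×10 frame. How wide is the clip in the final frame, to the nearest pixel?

Inside the 5658×2829 canvas the clip is height-limited at 2829.00 × 2829.00.
The Univisium 2:1 canvas is width-limited in 3928×2455, giving 3928.00 × 1964.00; scale factor 0.6942.
Applying the same ×0.6942: 2829.00 → 1964.00.

1964 px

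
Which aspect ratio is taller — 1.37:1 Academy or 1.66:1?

1.37 and 1.66; 1.66 > 1.37. The smaller width-to-height ratio is the taller frame.

1.37:1 Academy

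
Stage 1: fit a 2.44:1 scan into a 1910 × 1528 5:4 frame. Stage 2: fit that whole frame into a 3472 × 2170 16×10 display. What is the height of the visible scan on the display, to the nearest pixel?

2.44:1 in 1910×1528: fills the width, so the scan is 1910.00 × 782.79.
The 5:4 canvas is height-limited in 3472×2170, giving 2712.50 × 2170.00; scale factor 1.4202.
So the scan's height is 782.79 × 1.4202 ≈ 1111.68.

1112 px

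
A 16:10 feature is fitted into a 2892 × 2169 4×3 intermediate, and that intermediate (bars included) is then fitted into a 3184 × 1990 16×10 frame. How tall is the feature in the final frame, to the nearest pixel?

1658 px

16:10 in 2892×2169: fills the width, so the feature is 2892.00 × 1807.50.
Second fit — the 4×3 canvas into 3184×1990 spans the height: 2653.33 × 1990.00 (×0.9175 from 2892×2169).
The feature scales with it: height 1807.50 × 0.9175 ≈ 1658.33.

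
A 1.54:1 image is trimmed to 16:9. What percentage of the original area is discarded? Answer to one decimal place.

Going from 1.54:1 to 16:9 means cutting height while keeping width.
(1.540)/(1.778) ≈ 0.866 of the area survives, leaving 13.38% discarded.

13.4%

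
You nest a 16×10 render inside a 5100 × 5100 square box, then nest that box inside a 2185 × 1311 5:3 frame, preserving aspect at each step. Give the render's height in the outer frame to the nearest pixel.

819 px

16×10 in 5100×5100: fills the width, so the render is 5100.00 × 3187.50.
The square canvas is height-limited in 2185×1311, giving 1311.00 × 1311.00; scale factor 0.2571.
Applying the same ×0.2571: 3187.50 → 819.38.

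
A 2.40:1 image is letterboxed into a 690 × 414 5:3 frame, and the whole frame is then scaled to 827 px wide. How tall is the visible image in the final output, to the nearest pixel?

345 px

Fitted into 690×414, the image spans the width; its height is 690 / 2.400 ≈ 287.50 px.
Resizing to 827 px wide multiplies everything by 1.1986: 287.50 → 344.58 px.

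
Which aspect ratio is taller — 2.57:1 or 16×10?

2.57 and 16×10 = 1.6; 2.57 > 1.6. The smaller width-to-height ratio is the taller frame.

16×10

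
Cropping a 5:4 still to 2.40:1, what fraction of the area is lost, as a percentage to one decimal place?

47.9%

2.40:1 is wider than 5:4, so the crop keeps the full width and trims the height.
Area ratio = (1.250)/(2.400) = 52.08%; the remaining 47.92% is cropped out.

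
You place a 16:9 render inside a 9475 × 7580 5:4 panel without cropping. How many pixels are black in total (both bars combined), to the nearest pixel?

21321711 pixels

Since 1.778 > 1.250, the render is width-limited.
That makes the image 5329.6875 px tall (9475 × 9/16).
7580 − 5329.6875 = 2250.3125 px of bars.
That's 2250.3125 × 9475 ≈ 21321711 black pixels.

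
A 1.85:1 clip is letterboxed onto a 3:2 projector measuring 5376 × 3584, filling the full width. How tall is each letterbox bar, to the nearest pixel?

The clip is 5376 / 1.850 ≈ 2905.95 px tall.
Black = 3584 − 2905.95 = 678.05 px, or 339.03 per bar.

339 px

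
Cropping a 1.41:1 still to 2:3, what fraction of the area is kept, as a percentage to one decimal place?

Going from 1.41:1 to 2:3 means cutting width while keeping height.
Area ratio = (0.667)/(1.410) = 47.28% retained.

47.3%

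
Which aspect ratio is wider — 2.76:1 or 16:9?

2.76 and 16:9 = 1.778; 2.76 > 1.778.

2.76:1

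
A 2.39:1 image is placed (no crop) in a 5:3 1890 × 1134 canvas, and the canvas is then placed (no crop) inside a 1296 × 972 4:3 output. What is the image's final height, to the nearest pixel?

Inside the 1890×1134 canvas the image is width-limited at 1890.00 × 790.79.
Second fit — the 5:3 canvas into 1296×972 spans the width: 1296.00 × 777.60 (×0.6857 from 1890×1134).
Applying the same ×0.6857: 790.79 → 542.26.

542 px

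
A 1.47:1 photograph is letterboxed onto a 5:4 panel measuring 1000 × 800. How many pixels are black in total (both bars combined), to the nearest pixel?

119728 pixels

1.47:1 (1.470) > 5:4 (1.250), so the photograph fills the width.
That makes the image 680.2721 px tall (1000 / 1.470).
Leftover height: 800 − 680.2721 = 119.7279 px.
Across the 1000-px span: 119.7279 × 1000 ≈ 119728 px.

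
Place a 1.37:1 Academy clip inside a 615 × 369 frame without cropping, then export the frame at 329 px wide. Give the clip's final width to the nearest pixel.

270 px

Fitted into 615×369, the clip spans the height; its width is 369 × 1.370 ≈ 505.53 px.
The frame scales by 329/615 = 0.5350; 505.53 × 0.5350 ≈ 270.44 px.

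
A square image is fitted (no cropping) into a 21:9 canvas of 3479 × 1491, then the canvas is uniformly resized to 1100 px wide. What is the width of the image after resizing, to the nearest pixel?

471 px

In the 3479×1491 frame the image fills the height: width = 1491 × 1/1 ≈ 1491.00 px.
Scaling 3479 → 1100 is ×0.3162, so the width becomes 1491.00 × 0.3162 ≈ 471.43 px.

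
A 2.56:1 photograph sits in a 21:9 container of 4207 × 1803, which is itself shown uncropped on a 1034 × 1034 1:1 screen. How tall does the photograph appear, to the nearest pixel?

First fit — 2.56:1 into 4207×1803 spans the width: 4207.00 × 1643.36.
The 21:9 canvas is width-limited in 1034×1034, giving 1034.00 × 443.14; scale factor 0.2458.
So the photograph's height is 1643.36 × 0.2458 ≈ 403.91.

404 px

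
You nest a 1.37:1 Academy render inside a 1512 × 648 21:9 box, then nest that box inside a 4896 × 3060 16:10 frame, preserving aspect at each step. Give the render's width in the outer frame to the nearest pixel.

1.37:1 Academy in 1512×648: fills the height, so the render is 887.76 × 648.00.
The 21:9 canvas is width-limited in 4896×3060, giving 4896.00 × 2098.29; scale factor 3.2381.
The render scales with it: width 887.76 × 3.2381 ≈ 2874.65.

2875 px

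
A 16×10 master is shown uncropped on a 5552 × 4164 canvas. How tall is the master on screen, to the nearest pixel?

3470 px

16×10 (1.600) > 4:3 (1.333), so the master fills the width.
The master is 5552 × 10/16 ≈ 3470.00 px tall.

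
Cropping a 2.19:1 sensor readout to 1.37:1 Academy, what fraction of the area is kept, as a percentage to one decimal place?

62.6%

Going from 2.19:1 to 1.37:1 Academy means cutting width while keeping height.
Area ratio = (1.370)/(2.190) = 62.56% retained.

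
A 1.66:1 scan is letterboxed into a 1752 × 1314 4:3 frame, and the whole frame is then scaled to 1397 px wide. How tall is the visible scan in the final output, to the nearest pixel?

At 1752×1314 the scan is width-limited, so height = 1752 / 1.660 ≈ 1055.42 px.
Resizing to 1397 px wide multiplies everything by 0.7974: 1055.42 → 841.57 px.

842 px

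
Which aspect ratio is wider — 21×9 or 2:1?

21×9 = 2.333 and 2; 2.333 > 2.

21×9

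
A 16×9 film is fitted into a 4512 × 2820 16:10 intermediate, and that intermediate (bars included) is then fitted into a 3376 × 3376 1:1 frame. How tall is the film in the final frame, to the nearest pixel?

First fit — 16×9 into 4512×2820 spans the width: 4512.00 × 2538.00.
16:10 in 3376×3376: fills the width, so the intermediate becomes 3376.00 × 2110.00 — a scale of ×0.7482.
So the film's height is 2538.00 × 0.7482 ≈ 1899.00.

1899 px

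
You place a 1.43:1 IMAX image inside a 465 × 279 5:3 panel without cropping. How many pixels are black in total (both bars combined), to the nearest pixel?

18422 pixels

1.43:1 IMAX is narrower than 5:3, so it spans the full height.
The image is 279 × 1.430 ≈ 398.9700 px wide.
Leftover width: 465 − 398.9700 = 66.0300 px.
Bar area = 66.0300 × 279 ≈ 18422 px.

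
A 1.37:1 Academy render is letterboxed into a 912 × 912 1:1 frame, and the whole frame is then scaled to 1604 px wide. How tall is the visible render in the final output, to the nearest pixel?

Fitted into 912×912, the render spans the width; its height is 912 / 1.370 ≈ 665.69 px.
Resizing to 1604 px wide multiplies everything by 1.7588: 665.69 → 1170.80 px.

1171 px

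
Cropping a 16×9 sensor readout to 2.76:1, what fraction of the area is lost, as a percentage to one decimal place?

35.6%

Going from 16×9 to 2.76:1 means cutting height while keeping width.
(1.778)/(2.760) ≈ 0.644 of the area survives, leaving 35.59% discarded.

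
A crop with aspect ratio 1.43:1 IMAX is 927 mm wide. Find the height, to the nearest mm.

927 / 1.430 = 648.25.

648 mm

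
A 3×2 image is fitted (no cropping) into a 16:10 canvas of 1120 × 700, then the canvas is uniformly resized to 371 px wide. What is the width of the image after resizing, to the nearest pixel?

348 px

Fitted into 1120×700, the image spans the height; its width is 700 × 3/2 ≈ 1050.00 px.
Scaling 1120 → 371 is ×0.3312, so the width becomes 1050.00 × 0.3312 ≈ 347.81 px.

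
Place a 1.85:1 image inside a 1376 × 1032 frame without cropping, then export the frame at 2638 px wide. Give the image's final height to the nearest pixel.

1426 px

At 1376×1032 the image is width-limited, so height = 1376 / 1.850 ≈ 743.78 px.
Resizing to 2638 px wide multiplies everything by 1.9172: 743.78 → 1425.95 px.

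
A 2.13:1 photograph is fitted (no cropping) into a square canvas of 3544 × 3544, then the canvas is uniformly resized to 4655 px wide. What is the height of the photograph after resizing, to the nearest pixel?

2185 px

In the 3544×3544 frame the photograph fills the width: height = 3544 / 2.130 ≈ 1663.85 px.
Resizing to 4655 px wide multiplies everything by 1.3135: 1663.85 → 2185.45 px.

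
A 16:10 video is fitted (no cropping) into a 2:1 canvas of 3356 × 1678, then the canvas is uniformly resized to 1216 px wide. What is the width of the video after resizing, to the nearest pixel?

973 px

At 3356×1678 the video is height-limited, so width = 1678 × 16/10 ≈ 2684.80 px.
Scaling 3356 → 1216 is ×0.3623, so the width becomes 2684.80 × 0.3623 ≈ 972.80 px.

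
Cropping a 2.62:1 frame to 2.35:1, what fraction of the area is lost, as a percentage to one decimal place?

Going from 2.62:1 to 2.35:1 means cutting width while keeping height.
Area ratio = (2.350)/(2.620) = 89.69%; the remaining 10.31% is cropped out.

10.3%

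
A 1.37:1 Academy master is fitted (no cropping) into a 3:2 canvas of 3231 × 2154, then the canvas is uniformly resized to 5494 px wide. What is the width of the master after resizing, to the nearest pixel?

At 3231×2154 the master is height-limited, so width = 2154 × 1.370 ≈ 2950.98 px.
The frame scales by 5494/3231 = 1.7004; 2950.98 × 1.7004 ≈ 5017.85 px.

5018 px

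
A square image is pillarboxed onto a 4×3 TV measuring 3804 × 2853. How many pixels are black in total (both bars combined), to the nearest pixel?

2713203 pixels

square is narrower than 4×3, so it spans the full height.
Content width = 2853 × 1/1 ≈ 2853.0000 px.
3804 − 2853.0000 = 951.0000 px of bars.
Across the 2853-px span: 951.0000 × 2853 ≈ 2713203 px.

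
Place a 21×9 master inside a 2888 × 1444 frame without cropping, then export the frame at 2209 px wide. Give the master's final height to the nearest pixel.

947 px

In the 2888×1444 frame the master fills the width: height = 2888 × 9/21 ≈ 1237.71 px.
The frame scales by 2209/2888 = 0.7649; 1237.71 × 0.7649 ≈ 946.71 px.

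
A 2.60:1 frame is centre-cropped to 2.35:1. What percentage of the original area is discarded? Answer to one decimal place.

Going from 2.60:1 to 2.35:1 means cutting width while keeping height.
(2.350)/(2.600) ≈ 0.904 of the area survives, leaving 9.62% discarded.

9.6%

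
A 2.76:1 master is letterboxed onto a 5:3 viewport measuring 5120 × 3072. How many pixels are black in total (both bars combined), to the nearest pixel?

2.76:1 (2.760) > 5:3 (1.667), so the master fills the width.
Content height = 5120 / 2.760 ≈ 1855.0725 px.
Black = 3072 − 1855.0725 = 1216.9275 px.
Bar area = 1216.9275 × 5120 ≈ 6230669 px.

6230669 pixels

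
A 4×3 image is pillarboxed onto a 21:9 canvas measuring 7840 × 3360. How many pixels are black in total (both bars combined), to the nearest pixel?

Since 1.333 < 2.333, the image is height-limited.
Content width = 3360 × 4/3 ≈ 4480.0000 px.
7840 − 4480.0000 = 3360.0000 px of bars.
Across the 3360-px span: 3360.0000 × 3360 ≈ 11289600 px.

11289600 pixels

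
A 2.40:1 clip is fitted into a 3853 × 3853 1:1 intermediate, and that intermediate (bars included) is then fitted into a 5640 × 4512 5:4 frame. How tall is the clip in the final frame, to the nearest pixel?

1880 px

2.40:1 in 3853×3853: fills the width, so the clip is 3853.00 × 1605.42.
The 1:1 canvas is height-limited in 5640×4512, giving 4512.00 × 4512.00; scale factor 1.1710.
The clip scales with it: height 1605.42 × 1.1710 ≈ 1880.00.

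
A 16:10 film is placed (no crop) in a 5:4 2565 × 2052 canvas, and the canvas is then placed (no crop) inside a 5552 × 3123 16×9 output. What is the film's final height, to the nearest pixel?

Inside the 2565×2052 canvas the film is width-limited at 2565.00 × 1603.12.
Second fit — the 5:4 canvas into 5552×3123 spans the height: 3903.75 × 3123.00 (×1.5219 from 2565×2052).
Applying the same ×1.5219: 1603.12 → 2439.84.

2440 px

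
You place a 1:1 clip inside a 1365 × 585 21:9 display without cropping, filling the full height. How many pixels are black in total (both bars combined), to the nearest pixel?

456300 pixels

The clip is 585 × 1/1 ≈ 585.0000 px wide.
Black = 1365 − 585.0000 = 780.0000 px.
Bar area = 780.0000 × 585 ≈ 456300 px.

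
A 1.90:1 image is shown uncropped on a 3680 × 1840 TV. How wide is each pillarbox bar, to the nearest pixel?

92 px

1.90:1 is narrower than Univisium 2:1, so it spans the full height.
The image is 1840 × 1.900 ≈ 3496.00 px wide.
3680 − 3496.00 = 184.00 px of bars (92.00 each).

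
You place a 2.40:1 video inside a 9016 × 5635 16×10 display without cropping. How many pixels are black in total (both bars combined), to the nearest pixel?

16935053 pixels

Since 2.400 > 1.600, the video is width-limited.
That makes the image 3756.6667 px tall (9016 / 2.400).
5635 − 3756.6667 = 1878.3333 px of bars.
That's 1878.3333 × 9016 ≈ 16935053 black pixels.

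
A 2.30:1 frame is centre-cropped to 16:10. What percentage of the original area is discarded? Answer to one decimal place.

30.4%

16:10 is narrower than 2.30:1, so the crop keeps the full height and trims the width.
(1.600)/(2.300) ≈ 0.696 of the area survives, leaving 30.43% discarded.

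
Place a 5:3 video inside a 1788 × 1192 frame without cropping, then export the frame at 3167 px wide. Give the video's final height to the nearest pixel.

In the 1788×1192 frame the video fills the width: height = 1788 × 3/5 ≈ 1072.80 px.
Scaling 1788 → 3167 is ×1.7713, so the height becomes 1072.80 × 1.7713 ≈ 1900.20 px.

1900 px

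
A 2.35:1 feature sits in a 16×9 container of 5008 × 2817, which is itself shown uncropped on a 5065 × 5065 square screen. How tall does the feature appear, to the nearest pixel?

2.35:1 in 5008×2817: fills the width, so the feature is 5008.00 × 2131.06.
16×9 in 5065×5065: fills the width, so the intermediate becomes 5065.00 × 2849.06 — a scale of ×1.0114.
So the feature's height is 2131.06 × 1.0114 ≈ 2155.32.

2155 px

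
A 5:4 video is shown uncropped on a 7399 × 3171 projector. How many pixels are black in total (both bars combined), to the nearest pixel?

10893178 pixels

5:4 is narrower than 21:9, so it spans the full height.
Content width = 3171 × 5/4 ≈ 3963.7500 px.
Leftover width: 7399 − 3963.7500 = 3435.2500 px.
Across the 3171-px span: 3435.2500 × 3171 ≈ 10893178 px.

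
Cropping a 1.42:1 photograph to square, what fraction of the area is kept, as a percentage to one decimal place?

square is narrower than 1.42:1, so the crop keeps the full height and trims the width.
Fraction kept = (1.000)/(1.420) ≈ 70.42%.

70.4%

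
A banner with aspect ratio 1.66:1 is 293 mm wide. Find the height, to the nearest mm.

Height = 293 / 1.660 = 176.51.

177 mm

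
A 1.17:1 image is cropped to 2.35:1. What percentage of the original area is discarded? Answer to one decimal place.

Going from 1.17:1 to 2.35:1 means cutting height while keeping width.
Area ratio = (1.170)/(2.350) = 49.79%; the remaining 50.21% is cropped out.

50.2%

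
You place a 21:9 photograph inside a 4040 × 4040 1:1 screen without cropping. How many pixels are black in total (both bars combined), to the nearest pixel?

21:9 (2.333) > 1:1 (1.000), so the photograph fills the width.
The photograph is 4040 × 9/21 ≈ 1731.4286 px tall.
4040 − 1731.4286 = 2308.5714 px of bars.
Across the 4040-px span: 2308.5714 × 4040 ≈ 9326629 px.

9326629 pixels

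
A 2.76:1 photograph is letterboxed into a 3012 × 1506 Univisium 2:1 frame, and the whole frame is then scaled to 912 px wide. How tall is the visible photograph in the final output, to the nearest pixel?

At 3012×1506 the photograph is width-limited, so height = 3012 / 2.760 ≈ 1091.30 px.
The frame scales by 912/3012 = 0.3028; 1091.30 × 0.3028 ≈ 330.43 px.

330 px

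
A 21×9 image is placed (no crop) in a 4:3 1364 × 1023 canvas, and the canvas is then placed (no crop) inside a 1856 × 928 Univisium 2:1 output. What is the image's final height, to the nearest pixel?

First fit — 21×9 into 1364×1023 spans the width: 1364.00 × 584.57.
4:3 in 1856×928: fills the height, so the intermediate becomes 1237.33 × 928.00 — a scale of ×0.9071.
The image scales with it: height 584.57 × 0.9071 ≈ 530.29.

530 px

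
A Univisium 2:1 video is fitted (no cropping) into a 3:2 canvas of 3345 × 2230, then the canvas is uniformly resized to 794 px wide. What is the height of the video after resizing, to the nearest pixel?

397 px

At 3345×2230 the video is width-limited, so height = 3345 × 1/2 ≈ 1672.50 px.
Scaling 3345 → 794 is ×0.2374, so the height becomes 1672.50 × 0.2374 ≈ 397.00 px.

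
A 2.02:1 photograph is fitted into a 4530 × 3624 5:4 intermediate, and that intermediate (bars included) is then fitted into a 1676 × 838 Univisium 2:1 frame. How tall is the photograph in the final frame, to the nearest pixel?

519 px

First fit — 2.02:1 into 4530×3624 spans the width: 4530.00 × 2242.57.
The 5:4 canvas is height-limited in 1676×838, giving 1047.50 × 838.00; scale factor 0.2312.
The photograph scales with it: height 2242.57 × 0.2312 ≈ 518.56.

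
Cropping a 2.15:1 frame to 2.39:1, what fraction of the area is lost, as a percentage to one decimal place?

The width stays; only height is cut (since 2.39:1 is wider than 2.15:1).
Area ratio = (2.150)/(2.390) = 89.96%; the remaining 10.04% is cropped out.

10.0%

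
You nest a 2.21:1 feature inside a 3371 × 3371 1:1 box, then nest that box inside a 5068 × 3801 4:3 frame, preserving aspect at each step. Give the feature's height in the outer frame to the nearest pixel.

1720 px

Inside the 3371×3371 canvas the feature is width-limited at 3371.00 × 1525.34.
Second fit — the 1:1 canvas into 5068×3801 spans the height: 3801.00 × 3801.00 (×1.1276 from 3371×3371).
So the feature's height is 1525.34 × 1.1276 ≈ 1719.91.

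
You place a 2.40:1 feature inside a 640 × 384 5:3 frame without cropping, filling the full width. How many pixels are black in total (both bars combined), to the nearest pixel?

The feature is 640 / 2.400 ≈ 266.6667 px tall.
Leftover height: 384 − 266.6667 = 117.3333 px.
That's 117.3333 × 640 ≈ 75093 black pixels.

75093 pixels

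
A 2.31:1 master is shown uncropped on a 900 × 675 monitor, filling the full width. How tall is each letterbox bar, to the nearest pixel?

143 px

Content height = 900 / 2.310 ≈ 389.61 px.
675 − 389.61 = 285.39 px of bars (142.69 each).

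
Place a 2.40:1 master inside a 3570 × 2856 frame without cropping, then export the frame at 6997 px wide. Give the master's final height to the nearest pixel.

2915 px

In the 3570×2856 frame the master fills the width: height = 3570 / 2.400 ≈ 1487.50 px.
The frame scales by 6997/3570 = 1.9599; 1487.50 × 1.9599 ≈ 2915.42 px.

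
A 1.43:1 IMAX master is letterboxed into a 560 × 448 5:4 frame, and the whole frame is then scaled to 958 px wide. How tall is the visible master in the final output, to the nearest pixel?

670 px

Fitted into 560×448, the master spans the width; its height is 560 / 1.430 ≈ 391.61 px.
The frame scales by 958/560 = 1.7107; 391.61 × 1.7107 ≈ 669.93 px.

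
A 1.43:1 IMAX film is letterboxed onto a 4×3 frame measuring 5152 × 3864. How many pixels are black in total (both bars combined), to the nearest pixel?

Since 1.430 > 1.333, the film is width-limited.
That makes the image 3602.7972 px tall (5152 / 1.430).
Leftover height: 3864 − 3602.7972 = 261.2028 px.
That's 261.2028 × 5152 ≈ 1345717 black pixels.

1345717 pixels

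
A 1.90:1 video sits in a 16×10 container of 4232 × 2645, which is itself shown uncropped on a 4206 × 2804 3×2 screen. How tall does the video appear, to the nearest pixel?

2214 px

First fit — 1.90:1 into 4232×2645 spans the width: 4232.00 × 2227.37.
16×10 in 4206×2804: fills the width, so the intermediate becomes 4206.00 × 2628.75 — a scale of ×0.9939.
The video scales with it: height 2227.37 × 0.9939 ≈ 2213.68.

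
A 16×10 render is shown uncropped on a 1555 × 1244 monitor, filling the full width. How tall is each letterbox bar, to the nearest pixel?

That makes the image 971.88 px tall (1555 × 10/16).
Leftover height: 1244 − 971.88 = 272.12 px → 136.06 each side.

136 px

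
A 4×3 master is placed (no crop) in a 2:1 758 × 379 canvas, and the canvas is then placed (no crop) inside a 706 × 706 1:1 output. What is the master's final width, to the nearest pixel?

First fit — 4×3 into 758×379 spans the height: 505.33 × 379.00.
Second fit — the 2:1 canvas into 706×706 spans the width: 706.00 × 353.00 (×0.9314 from 758×379).
Applying the same ×0.9314: 505.33 → 470.67.

471 px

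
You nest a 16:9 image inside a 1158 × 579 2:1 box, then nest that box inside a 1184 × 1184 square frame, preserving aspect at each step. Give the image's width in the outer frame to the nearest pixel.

16:9 in 1158×579: fills the height, so the image is 1029.33 × 579.00.
The 2:1 canvas is width-limited in 1184×1184, giving 1184.00 × 592.00; scale factor 1.0225.
So the image's width is 1029.33 × 1.0225 ≈ 1052.44.

1052 px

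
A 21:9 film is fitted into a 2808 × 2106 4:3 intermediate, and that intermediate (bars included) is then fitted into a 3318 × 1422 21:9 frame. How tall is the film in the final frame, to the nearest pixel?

21:9 in 2808×2106: fills the width, so the film is 2808.00 × 1203.43.
Second fit — the 4:3 canvas into 3318×1422 spans the height: 1896.00 × 1422.00 (×0.6752 from 2808×2106).
So the film's height is 1203.43 × 0.6752 ≈ 812.57.

813 px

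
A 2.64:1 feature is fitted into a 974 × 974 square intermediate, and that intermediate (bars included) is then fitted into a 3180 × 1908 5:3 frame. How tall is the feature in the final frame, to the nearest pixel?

723 px

Inside the 974×974 canvas the feature is width-limited at 974.00 × 368.94.
The square canvas is height-limited in 3180×1908, giving 1908.00 × 1908.00; scale factor 1.9589.
So the feature's height is 368.94 × 1.9589 ≈ 722.73.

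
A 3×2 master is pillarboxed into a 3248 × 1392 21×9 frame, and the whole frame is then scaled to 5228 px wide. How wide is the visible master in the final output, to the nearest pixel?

In the 3248×1392 frame the master fills the height: width = 1392 × 3/2 ≈ 2088.00 px.
Scaling 3248 → 5228 is ×1.6096, so the width becomes 2088.00 × 1.6096 ≈ 3360.86 px.

3361 px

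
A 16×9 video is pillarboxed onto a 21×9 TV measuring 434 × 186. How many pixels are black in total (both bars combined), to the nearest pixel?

Since 1.778 < 2.333, the video is height-limited.
That makes the image 330.6667 px wide (186 × 16/9).
Black = 434 − 330.6667 = 103.3333 px.
Across the 186-px span: 103.3333 × 186 ≈ 19220 px.

19220 pixels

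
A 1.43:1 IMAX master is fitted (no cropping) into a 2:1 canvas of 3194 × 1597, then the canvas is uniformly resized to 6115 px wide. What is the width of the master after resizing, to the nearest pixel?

In the 3194×1597 frame the master fills the height: width = 1597 × 1.430 ≈ 2283.71 px.
The frame scales by 6115/3194 = 1.9145; 2283.71 × 1.9145 ≈ 4372.23 px.

4372 px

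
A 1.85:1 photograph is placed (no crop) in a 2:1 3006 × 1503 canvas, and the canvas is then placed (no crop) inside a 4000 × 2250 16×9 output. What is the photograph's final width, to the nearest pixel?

3700 px

1.85:1 in 3006×1503: fills the height, so the photograph is 2780.55 × 1503.00.
Second fit — the 2:1 canvas into 4000×2250 spans the width: 4000.00 × 2000.00 (×1.3307 from 3006×1503).
Applying the same ×1.3307: 2780.55 → 3700.00.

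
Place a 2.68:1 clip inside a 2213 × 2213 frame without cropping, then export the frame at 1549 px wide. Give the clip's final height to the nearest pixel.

Fitted into 2213×2213, the clip spans the width; its height is 2213 / 2.680 ≈ 825.75 px.
The frame scales by 1549/2213 = 0.7000; 825.75 × 0.7000 ≈ 577.99 px.

578 px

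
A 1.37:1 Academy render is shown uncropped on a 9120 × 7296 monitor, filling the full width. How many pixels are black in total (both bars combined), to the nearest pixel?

5828279 pixels

Content height = 9120 / 1.370 ≈ 6656.9343 px.
7296 − 6656.9343 = 639.0657 px of bars.
Bar area = 639.0657 × 9120 ≈ 5828279 px.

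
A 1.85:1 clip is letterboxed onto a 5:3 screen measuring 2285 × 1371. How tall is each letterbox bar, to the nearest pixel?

1.85:1 is wider than 5:3, so it spans the full width.
The clip is 2285 / 1.850 ≈ 1235.14 px tall.
1371 − 1235.14 = 135.86 px of bars (67.93 each).

68 px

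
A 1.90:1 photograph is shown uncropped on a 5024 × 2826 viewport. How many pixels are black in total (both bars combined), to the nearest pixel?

Since 1.900 > 1.778, the photograph is width-limited.
That makes the image 2644.2105 px tall (5024 / 1.900).
2826 − 2644.2105 = 181.7895 px of bars.
Across the 5024-px span: 181.7895 × 5024 ≈ 913310 px.

913310 pixels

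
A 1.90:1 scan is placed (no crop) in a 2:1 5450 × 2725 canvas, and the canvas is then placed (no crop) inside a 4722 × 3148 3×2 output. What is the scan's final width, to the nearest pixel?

1.90:1 in 5450×2725: fills the height, so the scan is 5177.50 × 2725.00.
Second fit — the 2:1 canvas into 4722×3148 spans the width: 4722.00 × 2361.00 (×0.8664 from 5450×2725).
The scan scales with it: width 5177.50 × 0.8664 ≈ 4485.90.

4486 px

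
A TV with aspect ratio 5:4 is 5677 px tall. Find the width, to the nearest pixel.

7096 px

Width = 5677 × 5/4 = 7096.25.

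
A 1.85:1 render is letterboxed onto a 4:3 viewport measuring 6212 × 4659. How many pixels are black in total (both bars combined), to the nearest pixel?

8082819 pixels

1.85:1 (1.850) > 4:3 (1.333), so the render fills the width.
That makes the image 3357.8378 px tall (6212 / 1.850).
4659 − 3357.8378 = 1301.1622 px of bars.
Bar area = 1301.1622 × 6212 ≈ 8082819 px.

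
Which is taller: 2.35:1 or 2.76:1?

2.35 and 2.76; 2.76 > 2.35. The smaller width-to-height ratio is the taller frame.

2.35:1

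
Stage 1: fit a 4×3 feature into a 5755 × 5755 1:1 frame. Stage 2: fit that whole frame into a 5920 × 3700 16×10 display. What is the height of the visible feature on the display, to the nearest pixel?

2775 px

First fit — 4×3 into 5755×5755 spans the width: 5755.00 × 4316.25.
The 1:1 canvas is height-limited in 5920×3700, giving 3700.00 × 3700.00; scale factor 0.6429.
The feature scales with it: height 4316.25 × 0.6429 ≈ 2775.00.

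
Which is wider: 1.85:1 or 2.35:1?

1.85 and 2.35; 2.35 > 1.85.

2.35:1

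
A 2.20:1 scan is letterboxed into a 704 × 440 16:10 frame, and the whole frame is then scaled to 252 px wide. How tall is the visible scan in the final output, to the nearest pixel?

115 px

In the 704×440 frame the scan fills the width: height = 704 / 2.200 ≈ 320.00 px.
The frame scales by 252/704 = 0.3580; 320.00 × 0.3580 ≈ 114.55 px.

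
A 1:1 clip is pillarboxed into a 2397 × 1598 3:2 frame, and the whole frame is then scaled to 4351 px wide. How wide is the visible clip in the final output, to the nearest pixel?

2901 px

In the 2397×1598 frame the clip fills the height: width = 1598 × 1/1 ≈ 1598.00 px.
The frame scales by 4351/2397 = 1.8152; 1598.00 × 1.8152 ≈ 2900.67 px.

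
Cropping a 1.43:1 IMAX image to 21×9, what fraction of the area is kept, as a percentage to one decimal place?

61.3%

Going from 1.43:1 IMAX to 21×9 means cutting height while keeping width.
(1.430)/(2.333) ≈ 0.613 of the area survives.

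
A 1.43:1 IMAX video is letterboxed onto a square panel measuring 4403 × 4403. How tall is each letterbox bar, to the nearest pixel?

Since 1.430 > 1.000, the video is width-limited.
The video is 4403 / 1.430 ≈ 3079.02 px tall.
Leftover height: 4403 − 3079.02 = 1323.98 px → 661.99 each side.

662 px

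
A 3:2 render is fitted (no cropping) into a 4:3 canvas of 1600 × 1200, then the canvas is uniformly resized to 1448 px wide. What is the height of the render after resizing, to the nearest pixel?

965 px

In the 1600×1200 frame the render fills the width: height = 1600 × 2/3 ≈ 1066.67 px.
Scaling 1600 → 1448 is ×0.9050, so the height becomes 1066.67 × 0.9050 ≈ 965.33 px.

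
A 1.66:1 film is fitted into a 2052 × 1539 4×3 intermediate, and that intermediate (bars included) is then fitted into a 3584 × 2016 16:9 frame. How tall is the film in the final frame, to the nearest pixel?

1619 px

Inside the 2052×1539 canvas the film is width-limited at 2052.00 × 1236.14.
The 4×3 canvas is height-limited in 3584×2016, giving 2688.00 × 2016.00; scale factor 1.3099.
So the film's height is 1236.14 × 1.3099 ≈ 1619.28.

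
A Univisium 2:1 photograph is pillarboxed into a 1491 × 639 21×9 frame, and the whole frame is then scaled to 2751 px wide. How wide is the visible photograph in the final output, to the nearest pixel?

2358 px

Fitted into 1491×639, the photograph spans the height; its width is 639 × 2/1 ≈ 1278.00 px.
Scaling 1491 → 2751 is ×1.8451, so the width becomes 1278.00 × 1.8451 ≈ 2358.00 px.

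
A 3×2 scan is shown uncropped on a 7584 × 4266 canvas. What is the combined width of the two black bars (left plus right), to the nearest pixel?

1185 px

3×2 is narrower than 16×9, so it spans the full height.
Content width = 4266 × 3/2 ≈ 6399.00 px.
Leftover width: 7584 − 6399.00 = 1185.00 px.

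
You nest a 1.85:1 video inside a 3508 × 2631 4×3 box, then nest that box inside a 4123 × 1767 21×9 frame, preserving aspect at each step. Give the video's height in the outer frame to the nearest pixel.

1274 px

1.85:1 in 3508×2631: fills the width, so the video is 3508.00 × 1896.22.
4×3 in 4123×1767: fills the height, so the intermediate becomes 2356.00 × 1767.00 — a scale of ×0.6716.
Applying the same ×0.6716: 1896.22 → 1273.51.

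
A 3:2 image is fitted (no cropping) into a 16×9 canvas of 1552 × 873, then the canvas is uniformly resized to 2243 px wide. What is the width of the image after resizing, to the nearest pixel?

1893 px

Fitted into 1552×873, the image spans the height; its width is 873 × 3/2 ≈ 1309.50 px.
Scaling 1552 → 2243 is ×1.4452, so the width becomes 1309.50 × 1.4452 ≈ 1892.53 px.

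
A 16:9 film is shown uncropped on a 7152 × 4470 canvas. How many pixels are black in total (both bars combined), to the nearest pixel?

16:9 is wider than 16:10, so it spans the full width.
The film is 7152 × 9/16 ≈ 4023.0000 px tall.
Leftover height: 4470 − 4023.0000 = 447.0000 px.
That's 447.0000 × 7152 ≈ 3196944 black pixels.

3196944 pixels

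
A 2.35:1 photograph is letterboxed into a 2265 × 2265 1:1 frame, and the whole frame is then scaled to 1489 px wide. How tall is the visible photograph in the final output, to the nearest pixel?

At 2265×2265 the photograph is width-limited, so height = 2265 / 2.350 ≈ 963.83 px.
The frame scales by 1489/2265 = 0.6574; 963.83 × 0.6574 ≈ 633.62 px.

634 px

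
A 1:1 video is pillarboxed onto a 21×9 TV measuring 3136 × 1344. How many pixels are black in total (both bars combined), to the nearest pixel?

Since 1.000 < 2.333, the video is height-limited.
The video is 1344 × 1/1 ≈ 1344.0000 px wide.
3136 − 1344.0000 = 1792.0000 px of bars.
Bar area = 1792.0000 × 1344 ≈ 2408448 px.

2408448 pixels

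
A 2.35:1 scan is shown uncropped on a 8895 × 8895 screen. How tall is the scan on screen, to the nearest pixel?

3785 px

2.35:1 (2.350) > 1:1 (1.000), so the scan fills the width.
The scan is 8895 / 2.350 ≈ 3785.11 px tall.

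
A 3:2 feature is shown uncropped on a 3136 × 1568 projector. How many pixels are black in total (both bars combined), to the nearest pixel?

1229312 pixels

Since 1.500 < 2.000, the feature is height-limited.
The feature is 1568 × 3/2 ≈ 2352.0000 px wide.
3136 − 2352.0000 = 784.0000 px of bars.
That's 784.0000 × 1568 ≈ 1229312 black pixels.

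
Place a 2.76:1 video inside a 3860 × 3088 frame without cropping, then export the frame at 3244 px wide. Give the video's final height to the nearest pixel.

Fitted into 3860×3088, the video spans the width; its height is 3860 / 2.760 ≈ 1398.55 px.
The frame scales by 3244/3860 = 0.8404; 1398.55 × 0.8404 ≈ 1175.36 px.

1175 px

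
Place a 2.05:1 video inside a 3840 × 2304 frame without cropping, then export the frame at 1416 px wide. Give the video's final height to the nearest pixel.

691 px

At 3840×2304 the video is width-limited, so height = 3840 / 2.050 ≈ 1873.17 px.
The frame scales by 1416/3840 = 0.3688; 1873.17 × 0.3688 ≈ 690.73 px.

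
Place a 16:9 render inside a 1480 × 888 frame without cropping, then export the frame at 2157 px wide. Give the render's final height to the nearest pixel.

In the 1480×888 frame the render fills the width: height = 1480 × 9/16 ≈ 832.50 px.
Scaling 1480 → 2157 is ×1.4574, so the height becomes 832.50 × 1.4574 ≈ 1213.31 px.

1213 px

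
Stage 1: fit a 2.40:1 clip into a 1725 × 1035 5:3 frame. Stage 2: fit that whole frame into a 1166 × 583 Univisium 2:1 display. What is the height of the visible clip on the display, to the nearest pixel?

Inside the 1725×1035 canvas the clip is width-limited at 1725.00 × 718.75.
The 5:3 canvas is height-limited in 1166×583, giving 971.67 × 583.00; scale factor 0.5633.
So the clip's height is 718.75 × 0.5633 ≈ 404.86.

405 px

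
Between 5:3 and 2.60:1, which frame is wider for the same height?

5:3 = 1.667 and 2.6; 2.6 > 1.667.

2.60:1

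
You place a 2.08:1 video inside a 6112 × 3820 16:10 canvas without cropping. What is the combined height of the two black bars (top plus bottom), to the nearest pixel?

Since 2.080 > 1.600, the video is width-limited.
That makes the image 2938.46 px tall (6112 / 2.080).
Leftover height: 3820 − 2938.46 = 881.54 px.

882 px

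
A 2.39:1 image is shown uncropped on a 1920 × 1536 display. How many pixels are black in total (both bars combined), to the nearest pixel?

2.39:1 is wider than 5:4, so it spans the full width.
Content height = 1920 / 2.390 ≈ 803.3473 px.
Black = 1536 − 803.3473 = 732.6527 px.
That's 732.6527 × 1920 ≈ 1406693 black pixels.

1406693 pixels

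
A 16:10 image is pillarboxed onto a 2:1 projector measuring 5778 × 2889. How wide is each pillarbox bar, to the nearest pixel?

578 px

16:10 is narrower than 2:1, so it spans the full height.
The image is 2889 × 16/10 ≈ 4622.40 px wide.
Leftover width: 5778 − 4622.40 = 1155.60 px → 577.80 each side.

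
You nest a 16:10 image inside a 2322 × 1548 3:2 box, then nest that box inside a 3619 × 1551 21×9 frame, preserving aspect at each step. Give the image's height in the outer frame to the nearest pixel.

1454 px

First fit — 16:10 into 2322×1548 spans the width: 2322.00 × 1451.25.
The 3:2 canvas is height-limited in 3619×1551, giving 2326.50 × 1551.00; scale factor 1.0019.
Applying the same ×1.0019: 1451.25 → 1454.06.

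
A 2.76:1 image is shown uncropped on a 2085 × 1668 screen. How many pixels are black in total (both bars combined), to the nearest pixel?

2.76:1 is wider than 5:4, so it spans the full width.
That makes the image 755.4348 px tall (2085 / 2.760).
1668 − 755.4348 = 912.5652 px of bars.
Bar area = 912.5652 × 2085 ≈ 1902698 px.

1902698 pixels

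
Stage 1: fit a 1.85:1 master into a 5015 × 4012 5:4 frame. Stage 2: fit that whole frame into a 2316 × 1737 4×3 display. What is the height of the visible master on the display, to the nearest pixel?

1174 px

Inside the 5015×4012 canvas the master is width-limited at 5015.00 × 2710.81.
5:4 in 2316×1737: fills the height, so the intermediate becomes 2171.25 × 1737.00 — a scale of ×0.4330.
So the master's height is 2710.81 × 0.4330 ≈ 1173.65.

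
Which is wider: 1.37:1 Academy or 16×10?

1.37 and 16×10 = 1.6; 1.6 > 1.37.

16×10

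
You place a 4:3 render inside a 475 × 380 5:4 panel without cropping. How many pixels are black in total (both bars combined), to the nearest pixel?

4:3 is wider than 5:4, so it spans the full width.
That makes the image 356.2500 px tall (475 × 3/4).
380 − 356.2500 = 23.7500 px of bars.
Across the 475-px span: 23.7500 × 475 ≈ 11281 px.

11281 pixels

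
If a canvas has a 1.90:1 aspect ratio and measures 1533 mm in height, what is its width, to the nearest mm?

2913 mm

At 1.90:1, 1533 × 1.900 ≈ 2912.70.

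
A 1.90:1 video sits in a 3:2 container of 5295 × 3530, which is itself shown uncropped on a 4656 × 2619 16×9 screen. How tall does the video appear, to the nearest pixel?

2068 px

First fit — 1.90:1 into 5295×3530 spans the width: 5295.00 × 2786.84.
3:2 in 4656×2619: fills the height, so the intermediate becomes 3928.50 × 2619.00 — a scale of ×0.7419.
So the video's height is 2786.84 × 0.7419 ≈ 2067.63.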